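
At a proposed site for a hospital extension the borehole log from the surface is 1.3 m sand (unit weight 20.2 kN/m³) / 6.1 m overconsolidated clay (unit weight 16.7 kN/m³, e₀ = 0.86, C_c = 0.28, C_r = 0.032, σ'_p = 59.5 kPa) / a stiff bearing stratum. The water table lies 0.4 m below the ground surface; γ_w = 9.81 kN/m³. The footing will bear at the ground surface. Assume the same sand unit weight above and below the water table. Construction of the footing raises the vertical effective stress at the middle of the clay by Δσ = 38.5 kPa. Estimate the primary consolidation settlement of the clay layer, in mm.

S_c ≈ 122 mm

Mid-depth of clay below the ground surface: z = 1.3 + 6.1/2 = 4.35 m.
Total vertical stress at mid-clay: σ_v = 20.2×1.3 + 16.7×3.05 = 77.195 kPa.
Pore pressure: u = 9.81×(4.35 − 0.4) = 38.75 kPa.
Initial effective stress: σ'_0 = σ_v − u = 77.195 − 38.75 = 38.445 kPa.
Final effective stress: σ'_f = 38.445 + 38.5 = 76.945 kPa.
σ'_f = 76.945 > σ'_p = 59.5 kPa, so the stress path crosses the preconsolidation pressure — recompression up to σ'_p, then virgin compression beyond:
S_c = H/(1+e₀)·[C_r·log₁₀(σ'_p/σ'_0) + C_c·log₁₀(σ'_f/σ'_p)]
    = 6.1/1.86 × [0.032×log₁₀(59.5/38.445) + 0.28×log₁₀(76.945/59.5)]
    = 3.2796 × [0.0060697 + 0.031266] = 0.1224 m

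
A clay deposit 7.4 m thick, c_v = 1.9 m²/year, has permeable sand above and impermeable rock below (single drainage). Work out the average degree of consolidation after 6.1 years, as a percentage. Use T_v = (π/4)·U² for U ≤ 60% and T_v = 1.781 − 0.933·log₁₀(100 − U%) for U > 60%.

U ≈ 51.9 %

Drainage path length: H_d = H = 7.4 m (single drainage).
T_v = c_v·t/H_d² = 1.9×6.1/7.4² = 0.21165.
T_v = 0.21165 corresponds to the U ≤ 60% branch:
U = √(4T_v/π) = 0.5191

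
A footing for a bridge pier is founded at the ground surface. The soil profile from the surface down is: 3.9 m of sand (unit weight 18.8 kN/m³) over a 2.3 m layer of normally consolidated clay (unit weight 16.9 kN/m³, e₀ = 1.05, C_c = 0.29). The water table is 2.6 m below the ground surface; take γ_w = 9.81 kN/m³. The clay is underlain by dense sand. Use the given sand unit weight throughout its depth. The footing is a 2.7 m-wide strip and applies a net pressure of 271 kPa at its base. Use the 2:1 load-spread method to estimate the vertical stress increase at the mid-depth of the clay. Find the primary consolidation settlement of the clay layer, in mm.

S_c ≈ 122 mm

Mid-depth of clay below the ground surface: z = 3.9 + 2.3/2 = 5.05 m.
Total vertical stress at mid-clay: σ_v = 18.8×3.9 + 16.9×1.15 = 92.755 kPa.
Pore pressure: u = 9.81×(5.05 − 2.6) = 24.035 kPa.
Initial effective stress: σ'_0 = σ_v − u = 92.755 − 24.035 = 68.72 kPa.
Stress increase at mid-clay by the 2:1 spreading method:
Δσ = qB/(B+z) = 271×2.7/(2.7+5.05) = 94.413 kPa
Final effective stress: σ'_f = σ'_0 + Δσ = 68.72 + 94.413 = 163.13 kPa.
Normally consolidated clay, so the full stress increment lies on the virgin compression line:
S_c = C_c·H/(1+e₀)·log₁₀(σ'_f/σ'_0) = 0.29×2.3/(1+1.05)×log₁₀(163.13/68.72)
    = 0.32537 × 0.37545 = 0.1222 m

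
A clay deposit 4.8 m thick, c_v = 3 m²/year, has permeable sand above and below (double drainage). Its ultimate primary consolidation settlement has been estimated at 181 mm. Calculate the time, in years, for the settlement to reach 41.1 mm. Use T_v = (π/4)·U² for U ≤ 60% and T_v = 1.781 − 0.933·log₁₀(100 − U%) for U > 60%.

Drainage path length: H_d = H/2 = 2.4 m (double drainage).
U = S(t)/S_ult = 41.1/181 = 0.2271.
U ≤ 60%: T_v = (π/4)·U² = (π/4)×0.22707² = 0.040496.
t = T_v·H_d²/c_v = 0.040496×2.4²/3 = 0.07775 years.

t ≈ 0.0778 years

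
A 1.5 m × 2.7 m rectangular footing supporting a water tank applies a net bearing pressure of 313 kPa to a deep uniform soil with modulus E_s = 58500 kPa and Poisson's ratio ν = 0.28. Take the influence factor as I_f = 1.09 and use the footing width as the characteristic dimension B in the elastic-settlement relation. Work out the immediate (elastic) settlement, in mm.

S_e ≈ 8.06 mm

Immediate (elastic) settlement: S_e = q·B·(1−ν²)/E_s · I_f.
S_e = 313 × 1.5 × (1 − 0.28²) / 58500 × 1.09
    = 313 × 1.5 × 0.9216 / 58500 × 1.09
    = 0.008062 m = 8.062 mm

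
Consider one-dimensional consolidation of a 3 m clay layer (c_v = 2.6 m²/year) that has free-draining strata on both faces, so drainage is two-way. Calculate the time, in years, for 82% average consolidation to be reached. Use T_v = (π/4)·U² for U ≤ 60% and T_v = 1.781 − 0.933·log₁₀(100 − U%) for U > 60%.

t ≈ 0.528 years

Drainage path length: H_d = H/2 = 1.5 m (double drainage).
U > 60%: T_v = 1.781 − 0.933·log₁₀(100 − 82) = 0.60983.
t = T_v·H_d²/c_v = 0.60983×1.5²/2.6 = 0.5277 years.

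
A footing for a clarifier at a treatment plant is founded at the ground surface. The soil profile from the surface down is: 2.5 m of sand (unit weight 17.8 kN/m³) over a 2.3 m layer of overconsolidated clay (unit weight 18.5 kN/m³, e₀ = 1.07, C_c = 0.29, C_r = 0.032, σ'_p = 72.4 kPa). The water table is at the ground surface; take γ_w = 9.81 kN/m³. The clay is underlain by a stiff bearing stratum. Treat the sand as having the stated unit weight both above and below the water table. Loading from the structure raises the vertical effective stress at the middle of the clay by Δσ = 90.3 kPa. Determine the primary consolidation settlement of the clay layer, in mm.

S_c ≈ 84.6 mm

Mid-depth of clay below the ground surface: z = 2.5 + 2.3/2 = 3.65 m.
Total vertical stress at mid-clay: σ_v = 17.8×2.5 + 18.5×1.15 = 65.775 kPa.
Pore pressure: u = 9.81×(3.65 − 0) = 35.806 kPa.
Initial effective stress: σ'_0 = σ_v − u = 65.775 − 35.806 = 29.969 kPa.
Final effective stress: σ'_f = 29.969 + 90.3 = 120.27 kPa.
σ'_f = 120.27 > σ'_p = 72.4 kPa, so the stress path crosses the preconsolidation pressure — recompression up to σ'_p, then virgin compression beyond:
S_c = H/(1+e₀)·[C_r·log₁₀(σ'_p/σ'_0) + C_c·log₁₀(σ'_f/σ'_p)]
    = 2.3/2.07 × [0.032×log₁₀(72.4/29.969) + 0.29×log₁₀(120.27/72.4)]
    = 1.1111 × [0.012258 + 0.063921] = 0.08464 m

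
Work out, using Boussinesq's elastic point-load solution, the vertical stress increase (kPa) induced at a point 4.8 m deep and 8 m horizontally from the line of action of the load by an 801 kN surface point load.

Boussinesq vertical stress below a point load on an elastic half-space:
Δσ_z = 3P/(2πz²) · [1 + (r/z)²]^(−5/2)
r/z = 8/4.8 = 1.6667; [1+(r/z)²]^(−5/2) = 0.03605.
Δσ_z = 3×801/(2π×4.8²) × 0.03605 = 16.599 × 0.03605 = 0.5984 kPa

Δσ_z ≈ 0.598 kPa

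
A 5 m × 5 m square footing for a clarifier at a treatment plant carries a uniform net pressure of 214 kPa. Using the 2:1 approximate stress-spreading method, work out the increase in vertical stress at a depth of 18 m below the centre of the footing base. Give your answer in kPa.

By the 2:1 method the load spreads at 1 horizontal : 2 vertical, so at depth z the loaded area has grown by z in each plan dimension:
Δσ = qBL/((B+z)(L+z)) = 214×5×5/((5+18)(5+18)) = 10.113 kPa

Δσ_z ≈ 10.1 kPa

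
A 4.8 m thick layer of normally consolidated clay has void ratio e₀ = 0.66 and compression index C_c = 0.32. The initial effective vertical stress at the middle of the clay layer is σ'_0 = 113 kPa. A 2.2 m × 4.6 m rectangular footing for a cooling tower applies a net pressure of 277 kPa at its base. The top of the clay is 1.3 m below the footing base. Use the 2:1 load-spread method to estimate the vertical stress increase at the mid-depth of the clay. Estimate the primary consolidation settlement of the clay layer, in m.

S_c ≈ 0.165 m

Mid-depth of clay below the footing base: z = 1.3 + 4.8/2 = 3.7 m.
Stress increase at mid-clay by the 2:1 spreading method:
Δσ = qBL/((B+z)(L+z)) = 277×2.2×4.6/((2.2+3.7)(4.6+3.7)) = 57.244 kPa
Final effective stress: σ'_f = σ'_0 + Δσ = 113 + 57.244 = 170.24 kPa.
Normally consolidated clay, so the full stress increment lies on the virgin compression line:
S_c = C_c·H/(1+e₀)·log₁₀(σ'_f/σ'_0) = 0.32×4.8/(1+0.66)×log₁₀(170.24/113)
    = 0.9253 × 0.17798 = 0.1647 m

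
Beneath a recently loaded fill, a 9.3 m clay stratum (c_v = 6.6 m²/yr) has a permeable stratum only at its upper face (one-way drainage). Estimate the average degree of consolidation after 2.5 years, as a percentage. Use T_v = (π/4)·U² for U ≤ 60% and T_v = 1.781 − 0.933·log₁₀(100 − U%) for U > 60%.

Drainage path length: H_d = H = 9.3 m (single drainage).
T_v = c_v·t/H_d² = 6.6×2.5/9.3² = 0.19077.
T_v = 0.19077 corresponds to the U ≤ 60% branch:
U = √(4T_v/π) = 0.4928

U ≈ 49.3 %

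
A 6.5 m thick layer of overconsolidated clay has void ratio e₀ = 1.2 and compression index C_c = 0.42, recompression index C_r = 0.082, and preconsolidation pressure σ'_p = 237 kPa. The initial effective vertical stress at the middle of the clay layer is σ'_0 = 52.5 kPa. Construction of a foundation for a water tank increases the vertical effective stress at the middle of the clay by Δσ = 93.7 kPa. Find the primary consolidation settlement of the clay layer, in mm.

S_c ≈ 108 mm

Final effective stress: σ'_f = 52.5 + 93.7 = 146.2 kPa.
σ'_f = 146.2 ≤ σ'_p = 237 kPa, so the clay remains overconsolidated and only the recompression index applies:
S_c = C_r·H/(1+e₀)·log₁₀(σ'_f/σ'_0) = 0.082×6.5/2.2×log₁₀(146.2/52.5)
    = 0.24227 × 0.44479 = 0.1078 m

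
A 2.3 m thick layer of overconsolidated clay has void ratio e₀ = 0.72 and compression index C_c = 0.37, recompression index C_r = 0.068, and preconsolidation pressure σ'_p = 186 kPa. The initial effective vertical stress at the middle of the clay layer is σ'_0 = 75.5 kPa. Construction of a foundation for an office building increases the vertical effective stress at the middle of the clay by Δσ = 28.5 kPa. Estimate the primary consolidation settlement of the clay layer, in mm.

Final effective stress: σ'_f = 75.5 + 28.5 = 104 kPa.
σ'_f = 104 ≤ σ'_p = 186 kPa, so the clay remains overconsolidated and only the recompression index applies:
S_c = C_r·H/(1+e₀)·log₁₀(σ'_f/σ'_0) = 0.068×2.3/1.72×log₁₀(104/75.5)
    = 0.09093 × 0.13909 = 0.01265 m

S_c ≈ 12.6 mm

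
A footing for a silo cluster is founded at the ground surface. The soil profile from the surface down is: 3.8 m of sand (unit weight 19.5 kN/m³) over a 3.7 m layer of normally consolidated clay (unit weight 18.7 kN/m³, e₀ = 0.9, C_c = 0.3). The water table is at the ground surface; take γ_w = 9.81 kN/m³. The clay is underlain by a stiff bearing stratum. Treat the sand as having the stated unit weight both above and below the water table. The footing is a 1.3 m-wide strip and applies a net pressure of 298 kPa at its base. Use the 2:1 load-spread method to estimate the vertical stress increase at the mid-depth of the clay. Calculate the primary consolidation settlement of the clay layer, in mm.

Mid-depth of clay below the ground surface: z = 3.8 + 3.7/2 = 5.65 m.
Total vertical stress at mid-clay: σ_v = 19.5×3.8 + 18.7×1.85 = 108.69 kPa.
Pore pressure: u = 9.81×(5.65 − 0) = 55.427 kPa.
Initial effective stress: σ'_0 = σ_v − u = 108.69 − 55.427 = 53.263 kPa.
Stress increase at mid-clay by the 2:1 spreading method:
Δσ = qB/(B+z) = 298×1.3/(1.3+5.65) = 55.741 kPa
Final effective stress: σ'_f = σ'_0 + Δσ = 53.263 + 55.741 = 109 kPa.
Normally consolidated clay, so the full stress increment lies on the virgin compression line:
S_c = C_c·H/(1+e₀)·log₁₀(σ'_f/σ'_0) = 0.3×3.7/(1+0.9)×log₁₀(109/53.263)
    = 0.58421 × 0.311 = 0.1817 m

S_c ≈ 182 mm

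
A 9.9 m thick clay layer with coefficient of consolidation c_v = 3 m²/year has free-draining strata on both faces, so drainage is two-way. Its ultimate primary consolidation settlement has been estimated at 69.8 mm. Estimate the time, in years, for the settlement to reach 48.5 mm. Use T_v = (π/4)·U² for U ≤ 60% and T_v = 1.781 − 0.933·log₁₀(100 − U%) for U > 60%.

t ≈ 3.23 years

Drainage path length: H_d = H/2 = 4.95 m (double drainage).
U = S(t)/S_ult = 48.5/69.8 = 0.6948.
U > 60%: T_v = 1.781 − 0.933·log₁₀(100 − 69.484) = 0.39594.
t = T_v·H_d²/c_v = 0.39594×4.95²/3 = 3.234 years.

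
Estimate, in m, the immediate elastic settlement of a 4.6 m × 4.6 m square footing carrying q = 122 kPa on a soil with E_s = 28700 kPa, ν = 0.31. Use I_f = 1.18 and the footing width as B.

Immediate (elastic) settlement: S_e = q·B·(1−ν²)/E_s · I_f.
S_e = 122 × 4.6 × (1 − 0.31²) / 28700 × 1.18
    = 122 × 4.6 × 0.9039 / 28700 × 1.18
    = 0.02086 m

S_e ≈ 0.0209 m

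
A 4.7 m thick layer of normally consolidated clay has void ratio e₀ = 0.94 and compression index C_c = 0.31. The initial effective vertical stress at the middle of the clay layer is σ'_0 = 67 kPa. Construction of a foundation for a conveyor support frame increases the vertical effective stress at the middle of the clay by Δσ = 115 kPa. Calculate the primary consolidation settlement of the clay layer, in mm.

Final effective stress: σ'_f = σ'_0 + Δσ = 67 + 115 = 182 kPa.
Normally consolidated clay, so the full stress increment lies on the virgin compression line:
S_c = C_c·H/(1+e₀)·log₁₀(σ'_f/σ'_0) = 0.31×4.7/(1+0.94)×log₁₀(182/67)
    = 0.75103 × 0.434 = 0.3259 m

S_c ≈ 326 mm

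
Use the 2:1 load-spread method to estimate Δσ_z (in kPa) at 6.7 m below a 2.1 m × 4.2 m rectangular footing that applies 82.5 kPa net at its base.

Δσ_z ≈ 7.59 kPa

By the 2:1 method the load spreads at 1 horizontal : 2 vertical, so at depth z the loaded area has grown by z in each plan dimension:
Δσ = qBL/((B+z)(L+z)) = 82.5×2.1×4.2/((2.1+6.7)(4.2+6.7)) = 7.586 kPa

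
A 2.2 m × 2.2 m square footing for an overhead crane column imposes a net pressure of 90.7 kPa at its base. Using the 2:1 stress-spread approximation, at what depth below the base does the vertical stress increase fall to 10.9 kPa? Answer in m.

2:1 spreading — at depth z the loaded area has grown by z in each plan dimension:
qB²/(B+z)² = Δσ_z ⇒ z = B(√(q/Δσ_z) − 1) = 2.2×(√(90.7/10.9) − 1) = 4.146 m

z ≈ 4.15 m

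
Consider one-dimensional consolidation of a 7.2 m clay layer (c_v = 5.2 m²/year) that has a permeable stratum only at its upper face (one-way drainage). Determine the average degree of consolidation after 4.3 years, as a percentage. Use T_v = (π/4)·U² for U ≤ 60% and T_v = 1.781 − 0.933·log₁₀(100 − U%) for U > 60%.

Drainage path length: H_d = H = 7.2 m (single drainage).
T_v = c_v·t/H_d² = 5.2×4.3/7.2² = 0.43133.
T_v = 0.43133 corresponds to the U > 60% branch:
U = 1 − 10^((1.781 − T_v)/0.933)/100 = 0.7204

U ≈ 72 %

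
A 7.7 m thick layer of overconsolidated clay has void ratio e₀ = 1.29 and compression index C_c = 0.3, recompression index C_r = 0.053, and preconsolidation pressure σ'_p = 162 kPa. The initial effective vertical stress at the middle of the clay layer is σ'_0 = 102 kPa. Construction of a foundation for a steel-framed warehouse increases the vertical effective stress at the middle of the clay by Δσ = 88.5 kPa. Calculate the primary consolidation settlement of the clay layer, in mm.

S_c ≈ 107 mm

Final effective stress: σ'_f = 102 + 88.5 = 190.5 kPa.
σ'_f = 190.5 > σ'_p = 162 kPa, so the stress path crosses the preconsolidation pressure — recompression up to σ'_p, then virgin compression beyond:
S_c = H/(1+e₀)·[C_r·log₁₀(σ'_p/σ'_0) + C_c·log₁₀(σ'_f/σ'_p)]
    = 7.7/2.29 × [0.053×log₁₀(162/102) + 0.3×log₁₀(190.5/162)]
    = 3.3624 × [0.010648 + 0.021114] = 0.1068 m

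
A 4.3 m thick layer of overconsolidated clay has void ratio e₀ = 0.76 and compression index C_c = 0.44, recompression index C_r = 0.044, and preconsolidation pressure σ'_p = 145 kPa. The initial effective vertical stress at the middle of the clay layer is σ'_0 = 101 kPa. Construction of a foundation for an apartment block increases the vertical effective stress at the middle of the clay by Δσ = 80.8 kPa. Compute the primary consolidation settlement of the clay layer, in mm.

S_c ≈ 122 mm

Final effective stress: σ'_f = 101 + 80.8 = 181.8 kPa.
σ'_f = 181.8 > σ'_p = 145 kPa, so the stress path crosses the preconsolidation pressure — recompression up to σ'_p, then virgin compression beyond:
S_c = H/(1+e₀)·[C_r·log₁₀(σ'_p/σ'_0) + C_c·log₁₀(σ'_f/σ'_p)]
    = 4.3/1.76 × [0.044×log₁₀(145/101) + 0.44×log₁₀(181.8/145)]
    = 2.4432 × [0.0069101 + 0.043219] = 0.1225 m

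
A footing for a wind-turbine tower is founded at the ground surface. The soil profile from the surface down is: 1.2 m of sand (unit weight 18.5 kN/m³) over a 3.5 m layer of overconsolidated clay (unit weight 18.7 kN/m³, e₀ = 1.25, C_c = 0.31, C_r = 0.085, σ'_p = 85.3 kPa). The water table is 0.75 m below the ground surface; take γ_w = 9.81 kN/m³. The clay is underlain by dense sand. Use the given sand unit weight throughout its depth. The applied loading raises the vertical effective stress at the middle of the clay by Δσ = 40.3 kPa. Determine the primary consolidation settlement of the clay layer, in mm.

Mid-depth of clay below the ground surface: z = 1.2 + 3.5/2 = 2.95 m.
Total vertical stress at mid-clay: σ_v = 18.5×1.2 + 18.7×1.75 = 54.925 kPa.
Pore pressure: u = 9.81×(2.95 − 0.75) = 21.582 kPa.
Initial effective stress: σ'_0 = σ_v − u = 54.925 − 21.582 = 33.343 kPa.
Final effective stress: σ'_f = 33.343 + 40.3 = 73.643 kPa.
σ'_f = 73.643 ≤ σ'_p = 85.3 kPa, so the clay remains overconsolidated and only the recompression index applies:
S_c = C_r·H/(1+e₀)·log₁₀(σ'_f/σ'_0) = 0.085×3.5/2.25×log₁₀(73.643/33.343)
    = 0.13223 × 0.34413 = 0.0455 m

S_c ≈ 45.5 mm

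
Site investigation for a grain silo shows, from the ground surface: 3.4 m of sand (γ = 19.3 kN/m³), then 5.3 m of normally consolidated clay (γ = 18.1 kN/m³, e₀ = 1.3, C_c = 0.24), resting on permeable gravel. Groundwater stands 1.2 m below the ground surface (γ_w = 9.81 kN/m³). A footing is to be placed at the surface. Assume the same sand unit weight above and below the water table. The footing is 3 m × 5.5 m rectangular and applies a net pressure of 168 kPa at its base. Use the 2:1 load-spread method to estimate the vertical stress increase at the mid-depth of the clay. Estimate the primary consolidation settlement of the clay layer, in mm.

Mid-depth of clay below the ground surface: z = 3.4 + 5.3/2 = 6.05 m.
Total vertical stress at mid-clay: σ_v = 19.3×3.4 + 18.1×2.65 = 113.59 kPa.
Pore pressure: u = 9.81×(6.05 − 1.2) = 47.578 kPa.
Initial effective stress: σ'_0 = σ_v − u = 113.59 − 47.578 = 66.012 kPa.
Stress increase at mid-clay by the 2:1 spreading method:
Δσ = qBL/((B+z)(L+z)) = 168×3×5.5/((3+6.05)(5.5+6.05)) = 26.519 kPa
Final effective stress: σ'_f = σ'_0 + Δσ = 66.012 + 26.519 = 92.531 kPa.
Normally consolidated clay, so the full stress increment lies on the virgin compression line:
S_c = C_c·H/(1+e₀)·log₁₀(σ'_f/σ'_0) = 0.24×5.3/(1+1.3)×log₁₀(92.531/66.012)
    = 0.55304 × 0.14666 = 0.08111 m

S_c ≈ 81.1 mm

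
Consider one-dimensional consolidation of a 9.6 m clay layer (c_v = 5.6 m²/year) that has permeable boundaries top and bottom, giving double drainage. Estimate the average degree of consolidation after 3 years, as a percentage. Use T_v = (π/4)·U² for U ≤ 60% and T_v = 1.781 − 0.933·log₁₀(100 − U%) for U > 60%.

U ≈ 86.6 %

Drainage path length: H_d = H/2 = 4.8 m (double drainage).
T_v = c_v·t/H_d² = 5.6×3/4.8² = 0.72917.
T_v = 0.72917 corresponds to the U > 60% branch:
U = 1 − 10^((1.781 − T_v)/0.933)/100 = 0.8659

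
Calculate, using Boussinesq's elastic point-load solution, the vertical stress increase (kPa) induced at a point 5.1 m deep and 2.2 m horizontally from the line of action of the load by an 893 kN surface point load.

Boussinesq vertical stress below a point load on an elastic half-space:
Δσ_z = 3P/(2πz²) · [1 + (r/z)²]^(−5/2)
r/z = 2.2/5.1 = 0.43137; [1+(r/z)²]^(−5/2) = 0.6527.
Δσ_z = 3×893/(2π×5.1²) × 0.6527 = 16.393 × 0.6527 = 10.7 kPa

Δσ_z ≈ 10.7 kPa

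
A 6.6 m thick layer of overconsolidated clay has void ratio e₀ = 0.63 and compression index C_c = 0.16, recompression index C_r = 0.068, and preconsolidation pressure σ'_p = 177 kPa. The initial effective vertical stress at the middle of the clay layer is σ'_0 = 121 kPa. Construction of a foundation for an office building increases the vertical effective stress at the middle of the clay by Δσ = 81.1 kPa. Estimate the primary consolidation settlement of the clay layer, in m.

S_c ≈ 0.0828 m

Final effective stress: σ'_f = 121 + 81.1 = 202.1 kPa.
σ'_f = 202.1 > σ'_p = 177 kPa, so the stress path crosses the preconsolidation pressure — recompression up to σ'_p, then virgin compression beyond:
S_c = H/(1+e₀)·[C_r·log₁₀(σ'_p/σ'_0) + C_c·log₁₀(σ'_f/σ'_p)]
    = 6.6/1.63 × [0.068×log₁₀(177/121) + 0.16×log₁₀(202.1/177)]
    = 4.0491 × [0.011233 + 0.0092149] = 0.0828 m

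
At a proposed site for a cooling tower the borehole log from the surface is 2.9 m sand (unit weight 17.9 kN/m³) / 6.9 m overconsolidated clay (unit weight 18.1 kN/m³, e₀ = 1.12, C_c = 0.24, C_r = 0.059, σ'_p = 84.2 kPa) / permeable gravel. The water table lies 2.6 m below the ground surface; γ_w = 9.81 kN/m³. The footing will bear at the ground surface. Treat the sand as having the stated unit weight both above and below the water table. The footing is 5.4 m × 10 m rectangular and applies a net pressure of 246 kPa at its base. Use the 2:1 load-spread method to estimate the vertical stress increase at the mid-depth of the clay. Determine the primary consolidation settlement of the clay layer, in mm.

Mid-depth of clay below the ground surface: z = 2.9 + 6.9/2 = 6.35 m.
Total vertical stress at mid-clay: σ_v = 17.9×2.9 + 18.1×3.45 = 114.36 kPa.
Pore pressure: u = 9.81×(6.35 − 2.6) = 36.788 kPa.
Initial effective stress: σ'_0 = σ_v − u = 114.36 − 36.788 = 77.572 kPa.
Stress increase at mid-clay by the 2:1 spreading method:
Δσ = qBL/((B+z)(L+z)) = 246×5.4×10/((5.4+6.35)(10+6.35)) = 69.147 kPa
Final effective stress: σ'_f = 77.572 + 69.147 = 146.72 kPa.
σ'_f = 146.72 > σ'_p = 84.2 kPa, so the stress path crosses the preconsolidation pressure — recompression up to σ'_p, then virgin compression beyond:
S_c = H/(1+e₀)·[C_r·log₁₀(σ'_p/σ'_0) + C_c·log₁₀(σ'_f/σ'_p)]
    = 6.9/2.12 × [0.059×log₁₀(84.2/77.572) + 0.24×log₁₀(146.72/84.2)]
    = 3.2547 × [0.0021008 + 0.057883] = 0.1952 m

S_c ≈ 195 mm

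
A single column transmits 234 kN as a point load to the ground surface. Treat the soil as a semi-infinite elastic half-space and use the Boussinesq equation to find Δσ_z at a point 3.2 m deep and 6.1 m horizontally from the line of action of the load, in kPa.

Boussinesq vertical stress below a point load on an elastic half-space:
Δσ_z = 3P/(2πz²) · [1 + (r/z)²]^(−5/2)
r/z = 6.1/3.2 = 1.9062; [1+(r/z)²]^(−5/2) = 0.021635.
Δσ_z = 3×234/(2π×3.2²) × 0.021635 = 10.911 × 0.021635 = 0.2361 kPa

Δσ_z ≈ 0.236 kPa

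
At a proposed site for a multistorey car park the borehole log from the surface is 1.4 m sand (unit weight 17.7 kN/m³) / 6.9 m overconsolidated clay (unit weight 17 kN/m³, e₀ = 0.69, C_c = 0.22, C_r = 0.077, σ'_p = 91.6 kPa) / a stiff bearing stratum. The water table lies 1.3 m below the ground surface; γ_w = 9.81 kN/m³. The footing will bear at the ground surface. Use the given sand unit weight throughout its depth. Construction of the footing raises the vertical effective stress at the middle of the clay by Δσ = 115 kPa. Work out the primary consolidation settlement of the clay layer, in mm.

S_c ≈ 313 mm

Mid-depth of clay below the ground surface: z = 1.4 + 6.9/2 = 4.85 m.
Total vertical stress at mid-clay: σ_v = 17.7×1.4 + 17×3.45 = 83.43 kPa.
Pore pressure: u = 9.81×(4.85 − 1.3) = 34.825 kPa.
Initial effective stress: σ'_0 = σ_v − u = 83.43 − 34.825 = 48.605 kPa.
Final effective stress: σ'_f = 48.605 + 115 = 163.6 kPa.
σ'_f = 163.6 > σ'_p = 91.6 kPa, so the stress path crosses the preconsolidation pressure — recompression up to σ'_p, then virgin compression beyond:
S_c = H/(1+e₀)·[C_r·log₁₀(σ'_p/σ'_0) + C_c·log₁₀(σ'_f/σ'_p)]
    = 6.9/1.69 × [0.077×log₁₀(91.6/48.605) + 0.22×log₁₀(163.6/91.6)]
    = 4.0828 × [0.021192 + 0.055415] = 0.3128 m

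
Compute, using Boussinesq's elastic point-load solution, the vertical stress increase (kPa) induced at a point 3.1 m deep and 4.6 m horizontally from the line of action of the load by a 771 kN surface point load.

Boussinesq vertical stress below a point load on an elastic half-space:
Δσ_z = 3P/(2πz²) · [1 + (r/z)²]^(−5/2)
r/z = 4.6/3.1 = 1.4839; [1+(r/z)²]^(−5/2) = 0.054512.
Δσ_z = 3×771/(2π×3.1²) × 0.054512 = 38.306 × 0.054512 = 2.088 kPa

Δσ_z ≈ 2.09 kPa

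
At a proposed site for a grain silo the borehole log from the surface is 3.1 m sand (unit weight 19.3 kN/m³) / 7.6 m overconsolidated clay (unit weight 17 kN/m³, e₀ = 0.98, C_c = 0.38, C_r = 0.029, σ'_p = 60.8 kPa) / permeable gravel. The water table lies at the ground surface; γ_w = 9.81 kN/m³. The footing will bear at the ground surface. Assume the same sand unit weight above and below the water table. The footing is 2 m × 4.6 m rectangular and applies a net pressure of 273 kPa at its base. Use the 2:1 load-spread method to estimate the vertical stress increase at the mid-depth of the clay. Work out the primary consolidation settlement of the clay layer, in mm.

S_c ≈ 187 mm

Mid-depth of clay below the ground surface: z = 3.1 + 7.6/2 = 6.9 m.
Total vertical stress at mid-clay: σ_v = 19.3×3.1 + 17×3.8 = 124.43 kPa.
Pore pressure: u = 9.81×(6.9 − 0) = 67.689 kPa.
Initial effective stress: σ'_0 = σ_v − u = 124.43 − 67.689 = 56.741 kPa.
Stress increase at mid-clay by the 2:1 spreading method:
Δσ = qBL/((B+z)(L+z)) = 273×2×4.6/((2+6.9)(4.6+6.9)) = 24.539 kPa
Final effective stress: σ'_f = 56.741 + 24.539 = 81.28 kPa.
σ'_f = 81.28 > σ'_p = 60.8 kPa, so the stress path crosses the preconsolidation pressure — recompression up to σ'_p, then virgin compression beyond:
S_c = H/(1+e₀)·[C_r·log₁₀(σ'_p/σ'_0) + C_c·log₁₀(σ'_f/σ'_p)]
    = 7.6/1.98 × [0.029×log₁₀(60.8/56.741) + 0.38×log₁₀(81.28/60.8)]
    = 3.8384 × [0.00087019 + 0.04791] = 0.1872 m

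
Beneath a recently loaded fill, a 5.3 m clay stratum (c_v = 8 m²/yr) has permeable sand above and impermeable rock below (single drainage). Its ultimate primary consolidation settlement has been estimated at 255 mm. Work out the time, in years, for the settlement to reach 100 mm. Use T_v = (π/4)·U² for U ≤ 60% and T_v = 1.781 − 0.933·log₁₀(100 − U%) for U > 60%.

Drainage path length: H_d = H = 5.3 m (single drainage).
U = S(t)/S_ult = 100/255 = 0.3922.
U ≤ 60%: T_v = (π/4)·U² = (π/4)×0.39216² = 0.12078.
t = T_v·H_d²/c_v = 0.12078×5.3²/8 = 0.4241 years.

t ≈ 0.424 years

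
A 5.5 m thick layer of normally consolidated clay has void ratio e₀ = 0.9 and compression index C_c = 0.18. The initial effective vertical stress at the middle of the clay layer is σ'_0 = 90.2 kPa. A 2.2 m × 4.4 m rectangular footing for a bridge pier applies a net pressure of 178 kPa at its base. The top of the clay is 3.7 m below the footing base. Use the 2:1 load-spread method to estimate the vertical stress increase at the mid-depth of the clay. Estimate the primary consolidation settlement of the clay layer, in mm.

S_c ≈ 41.9 mm

Mid-depth of clay below the footing base: z = 3.7 + 5.5/2 = 6.45 m.
Stress increase at mid-clay by the 2:1 spreading method:
Δσ = qBL/((B+z)(L+z)) = 178×2.2×4.4/((2.2+6.45)(4.4+6.45)) = 18.359 kPa
Final effective stress: σ'_f = σ'_0 + Δσ = 90.2 + 18.359 = 108.56 kPa.
Normally consolidated clay, so the full stress increment lies on the virgin compression line:
S_c = C_c·H/(1+e₀)·log₁₀(σ'_f/σ'_0) = 0.18×5.5/(1+0.9)×log₁₀(108.56/90.2)
    = 0.52105 × 0.080463 = 0.04193 m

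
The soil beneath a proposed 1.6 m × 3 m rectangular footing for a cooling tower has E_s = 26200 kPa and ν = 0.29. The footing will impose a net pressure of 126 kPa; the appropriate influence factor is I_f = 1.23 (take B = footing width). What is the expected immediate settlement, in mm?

S_e ≈ 8.67 mm

Immediate (elastic) settlement: S_e = q·B·(1−ν²)/E_s · I_f.
S_e = 126 × 1.6 × (1 − 0.29²) / 26200 × 1.23
    = 126 × 1.6 × 0.9159 / 26200 × 1.23
    = 0.008668 m = 8.668 mm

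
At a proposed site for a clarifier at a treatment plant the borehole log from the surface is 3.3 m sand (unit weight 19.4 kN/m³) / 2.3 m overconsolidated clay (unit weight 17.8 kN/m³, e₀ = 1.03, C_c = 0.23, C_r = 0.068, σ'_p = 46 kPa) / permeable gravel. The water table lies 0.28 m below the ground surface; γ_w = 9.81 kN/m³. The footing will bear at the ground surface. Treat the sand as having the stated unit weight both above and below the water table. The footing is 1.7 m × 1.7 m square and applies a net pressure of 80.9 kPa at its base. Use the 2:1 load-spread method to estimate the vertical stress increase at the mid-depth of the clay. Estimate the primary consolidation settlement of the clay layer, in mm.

S_c ≈ 10.7 mm

Mid-depth of clay below the ground surface: z = 3.3 + 2.3/2 = 4.45 m.
Total vertical stress at mid-clay: σ_v = 19.4×3.3 + 17.8×1.15 = 84.49 kPa.
Pore pressure: u = 9.81×(4.45 − 0.28) = 40.908 kPa.
Initial effective stress: σ'_0 = σ_v − u = 84.49 − 40.908 = 43.582 kPa.
Stress increase at mid-clay by the 2:1 spreading method:
Δσ = qBL/((B+z)(L+z)) = 80.9×1.7×1.7/((1.7+4.45)(1.7+4.45)) = 6.1815 kPa
Final effective stress: σ'_f = 43.582 + 6.1815 = 49.764 kPa.
σ'_f = 49.764 > σ'_p = 46 kPa, so the stress path crosses the preconsolidation pressure — recompression up to σ'_p, then virgin compression beyond:
S_c = H/(1+e₀)·[C_r·log₁₀(σ'_p/σ'_0) + C_c·log₁₀(σ'_f/σ'_p)]
    = 2.3/2.03 × [0.068×log₁₀(46/43.582) + 0.23×log₁₀(49.764/46)]
    = 1.133 × [0.0015946 + 0.0078562] = 0.01071 m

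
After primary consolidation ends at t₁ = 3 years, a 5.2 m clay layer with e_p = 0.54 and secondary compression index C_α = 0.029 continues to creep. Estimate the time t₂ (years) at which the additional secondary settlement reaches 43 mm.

S_s = C_α·H/(1+e_p)·log₁₀(t₂/t₁) ⇒ log₁₀(t₂/t₁) = S_s·(1+e_p)/(C_α·H).
log₁₀(t₂/t₁) = 0.043 × (1+0.54) / (0.029×5.2) = 0.4391
t₂ = t₁ × 10^0.4391 = 3 × 2.749 = 8.246 years

t₂ ≈ 8.25 years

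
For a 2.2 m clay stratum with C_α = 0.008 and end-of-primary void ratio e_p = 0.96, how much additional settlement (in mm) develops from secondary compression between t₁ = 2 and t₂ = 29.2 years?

Secondary compression: S_s = C_α·H/(1+e_p)·log₁₀(t₂/t₁)
S_s = 0.008×2.2/(1+0.96)×log₁₀(29.2/2)
    = 0.00898 × 1.164 = 0.01046 m

S_s ≈ 10.5 mm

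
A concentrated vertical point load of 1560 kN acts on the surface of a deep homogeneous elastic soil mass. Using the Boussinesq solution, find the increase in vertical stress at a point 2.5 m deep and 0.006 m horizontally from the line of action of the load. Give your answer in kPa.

Boussinesq vertical stress below a point load on an elastic half-space:
Δσ_z = 3P/(2πz²) · [1 + (r/z)²]^(−5/2)
r/z = 0.006/2.5 = 0.0024; [1+(r/z)²]^(−5/2) = 0.99999.
Δσ_z = 3×1560/(2π×2.5²) × 0.99999 = 119.18 × 0.99999 = 119.2 kPa

Δσ_z ≈ 119 kPa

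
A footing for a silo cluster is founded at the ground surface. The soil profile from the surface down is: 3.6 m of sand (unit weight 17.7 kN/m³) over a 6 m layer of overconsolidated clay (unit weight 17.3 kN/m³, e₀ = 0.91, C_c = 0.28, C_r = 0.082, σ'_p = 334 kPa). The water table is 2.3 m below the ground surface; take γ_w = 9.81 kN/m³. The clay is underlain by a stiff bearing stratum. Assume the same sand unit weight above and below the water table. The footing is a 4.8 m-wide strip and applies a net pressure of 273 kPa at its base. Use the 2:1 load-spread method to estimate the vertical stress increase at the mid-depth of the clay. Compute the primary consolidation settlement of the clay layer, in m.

S_c ≈ 0.105 m

Mid-depth of clay below the ground surface: z = 3.6 + 6/2 = 6.6 m.
Total vertical stress at mid-clay: σ_v = 17.7×3.6 + 17.3×3 = 115.62 kPa.
Pore pressure: u = 9.81×(6.6 − 2.3) = 42.183 kPa.
Initial effective stress: σ'_0 = σ_v − u = 115.62 − 42.183 = 73.437 kPa.
Stress increase at mid-clay by the 2:1 spreading method:
Δσ = qB/(B+z) = 273×4.8/(4.8+6.6) = 114.95 kPa
Final effective stress: σ'_f = 73.437 + 114.95 = 188.39 kPa.
σ'_f = 188.39 ≤ σ'_p = 334 kPa, so the clay remains overconsolidated and only the recompression index applies:
S_c = C_r·H/(1+e₀)·log₁₀(σ'_f/σ'_0) = 0.082×6/1.91×log₁₀(188.39/73.437)
    = 0.25759 × 0.40914 = 0.1054 m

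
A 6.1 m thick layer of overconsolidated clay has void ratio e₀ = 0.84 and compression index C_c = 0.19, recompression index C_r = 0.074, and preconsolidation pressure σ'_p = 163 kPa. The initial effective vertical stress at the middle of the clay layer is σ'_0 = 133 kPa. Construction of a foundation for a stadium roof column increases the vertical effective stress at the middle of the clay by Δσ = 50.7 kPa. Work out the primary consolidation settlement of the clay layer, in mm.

Final effective stress: σ'_f = 133 + 50.7 = 183.7 kPa.
σ'_f = 183.7 > σ'_p = 163 kPa, so the stress path crosses the preconsolidation pressure — recompression up to σ'_p, then virgin compression beyond:
S_c = H/(1+e₀)·[C_r·log₁₀(σ'_p/σ'_0) + C_c·log₁₀(σ'_f/σ'_p)]
    = 6.1/1.84 × [0.074×log₁₀(163/133) + 0.19×log₁₀(183.7/163)]
    = 3.3152 × [0.0065369 + 0.0098651] = 0.05438 m

S_c ≈ 54.4 mm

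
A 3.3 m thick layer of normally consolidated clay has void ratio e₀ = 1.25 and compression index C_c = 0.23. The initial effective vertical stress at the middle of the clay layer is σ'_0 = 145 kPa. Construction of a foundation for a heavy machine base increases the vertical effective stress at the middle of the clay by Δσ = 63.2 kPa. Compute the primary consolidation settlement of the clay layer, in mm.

S_c ≈ 53 mm

Final effective stress: σ'_f = σ'_0 + Δσ = 145 + 63.2 = 208.2 kPa.
Normally consolidated clay, so the full stress increment lies on the virgin compression line:
S_c = C_c·H/(1+e₀)·log₁₀(σ'_f/σ'_0) = 0.23×3.3/(1+1.25)×log₁₀(208.2/145)
    = 0.33733 × 0.15711 = 0.053 m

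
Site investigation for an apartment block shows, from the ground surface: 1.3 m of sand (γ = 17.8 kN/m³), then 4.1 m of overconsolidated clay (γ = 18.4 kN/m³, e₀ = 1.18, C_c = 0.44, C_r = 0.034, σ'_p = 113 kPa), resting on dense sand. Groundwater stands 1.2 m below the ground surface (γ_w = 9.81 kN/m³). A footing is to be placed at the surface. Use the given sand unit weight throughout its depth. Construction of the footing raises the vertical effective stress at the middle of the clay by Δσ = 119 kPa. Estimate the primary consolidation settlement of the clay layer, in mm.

S_c ≈ 151 mm

Mid-depth of clay below the ground surface: z = 1.3 + 4.1/2 = 3.35 m.
Total vertical stress at mid-clay: σ_v = 17.8×1.3 + 18.4×2.05 = 60.86 kPa.
Pore pressure: u = 9.81×(3.35 − 1.2) = 21.091 kPa.
Initial effective stress: σ'_0 = σ_v − u = 60.86 − 21.091 = 39.769 kPa.
Final effective stress: σ'_f = 39.769 + 119 = 158.77 kPa.
σ'_f = 158.77 > σ'_p = 113 kPa, so the stress path crosses the preconsolidation pressure — recompression up to σ'_p, then virgin compression beyond:
S_c = H/(1+e₀)·[C_r·log₁₀(σ'_p/σ'_0) + C_c·log₁₀(σ'_f/σ'_p)]
    = 4.1/2.18 × [0.034×log₁₀(113/39.769) + 0.44×log₁₀(158.77/113)]
    = 1.8807 × [0.01542 + 0.064984] = 0.1512 m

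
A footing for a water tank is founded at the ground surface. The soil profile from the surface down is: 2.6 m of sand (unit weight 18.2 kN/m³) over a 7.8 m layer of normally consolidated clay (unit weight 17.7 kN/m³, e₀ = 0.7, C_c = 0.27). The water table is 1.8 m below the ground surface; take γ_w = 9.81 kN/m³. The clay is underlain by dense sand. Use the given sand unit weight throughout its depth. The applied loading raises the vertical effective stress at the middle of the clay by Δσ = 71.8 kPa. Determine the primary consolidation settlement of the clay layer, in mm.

Mid-depth of clay below the ground surface: z = 2.6 + 7.8/2 = 6.5 m.
Total vertical stress at mid-clay: σ_v = 18.2×2.6 + 17.7×3.9 = 116.35 kPa.
Pore pressure: u = 9.81×(6.5 − 1.8) = 46.107 kPa.
Initial effective stress: σ'_0 = σ_v − u = 116.35 − 46.107 = 70.243 kPa.
Final effective stress: σ'_f = σ'_0 + Δσ = 70.243 + 71.8 = 142.04 kPa.
Normally consolidated clay, so the full stress increment lies on the virgin compression line:
S_c = C_c·H/(1+e₀)·log₁₀(σ'_f/σ'_0) = 0.27×7.8/(1+0.7)×log₁₀(142.04/70.243)
    = 1.2388 × 0.30581 = 0.3788 m

S_c ≈ 379 mm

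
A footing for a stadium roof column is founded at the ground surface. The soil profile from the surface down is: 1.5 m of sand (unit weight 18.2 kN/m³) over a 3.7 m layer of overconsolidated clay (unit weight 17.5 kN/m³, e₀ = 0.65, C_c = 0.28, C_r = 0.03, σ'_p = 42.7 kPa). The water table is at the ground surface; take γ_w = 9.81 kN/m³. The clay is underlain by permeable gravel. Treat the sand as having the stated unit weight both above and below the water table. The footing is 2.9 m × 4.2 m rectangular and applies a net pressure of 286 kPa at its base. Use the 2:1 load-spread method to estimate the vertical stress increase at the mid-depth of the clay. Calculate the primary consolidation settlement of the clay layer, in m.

S_c ≈ 0.247 m

Mid-depth of clay below the ground surface: z = 1.5 + 3.7/2 = 3.35 m.
Total vertical stress at mid-clay: σ_v = 18.2×1.5 + 17.5×1.85 = 59.675 kPa.
Pore pressure: u = 9.81×(3.35 − 0) = 32.864 kPa.
Initial effective stress: σ'_0 = σ_v − u = 59.675 − 32.864 = 26.811 kPa.
Stress increase at mid-clay by the 2:1 spreading method:
Δσ = qBL/((B+z)(L+z)) = 286×2.9×4.2/((2.9+3.35)(4.2+3.35)) = 73.822 kPa
Final effective stress: σ'_f = 26.811 + 73.822 = 100.63 kPa.
σ'_f = 100.63 > σ'_p = 42.7 kPa, so the stress path crosses the preconsolidation pressure — recompression up to σ'_p, then virgin compression beyond:
S_c = H/(1+e₀)·[C_r·log₁₀(σ'_p/σ'_0) + C_c·log₁₀(σ'_f/σ'_p)]
    = 3.7/1.65 × [0.03×log₁₀(42.7/26.811) + 0.28×log₁₀(100.63/42.7)]
    = 2.2424 × [0.0060634 + 0.10424] = 0.2473 m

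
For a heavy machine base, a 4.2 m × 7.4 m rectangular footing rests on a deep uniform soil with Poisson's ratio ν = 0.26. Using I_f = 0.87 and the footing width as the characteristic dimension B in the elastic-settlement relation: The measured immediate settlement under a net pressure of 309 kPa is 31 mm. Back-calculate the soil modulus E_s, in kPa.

E_s ≈ 34000 kPa

S_e = q·B·(1−ν²)/E_s · I_f  ⇒  E_s = q·B·(1−ν²)·I_f / S_e.
E_s = 309 × 4.2 × 0.9324 × 0.87 / 0.031 = 33960 kPa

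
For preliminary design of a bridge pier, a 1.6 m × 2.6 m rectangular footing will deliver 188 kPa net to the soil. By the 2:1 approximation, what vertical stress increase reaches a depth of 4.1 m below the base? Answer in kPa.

By the 2:1 method the load spreads at 1 horizontal : 2 vertical, so at depth z the loaded area has grown by z in each plan dimension:
Δσ = qBL/((B+z)(L+z)) = 188×1.6×2.6/((1.6+4.1)(2.6+4.1)) = 20.479 kPa

Δσ_z ≈ 20.5 kPa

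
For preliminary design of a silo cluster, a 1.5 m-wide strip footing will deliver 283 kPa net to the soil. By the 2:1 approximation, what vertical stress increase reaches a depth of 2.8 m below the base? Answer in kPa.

By the 2:1 method the load spreads at 1 horizontal : 2 vertical, so at depth z the loaded area has grown by z in each plan dimension:
Δσ = qB/(B+z) = 283×1.5/(1.5+2.8) = 98.721 kPa

Δσ_z ≈ 98.7 kPa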